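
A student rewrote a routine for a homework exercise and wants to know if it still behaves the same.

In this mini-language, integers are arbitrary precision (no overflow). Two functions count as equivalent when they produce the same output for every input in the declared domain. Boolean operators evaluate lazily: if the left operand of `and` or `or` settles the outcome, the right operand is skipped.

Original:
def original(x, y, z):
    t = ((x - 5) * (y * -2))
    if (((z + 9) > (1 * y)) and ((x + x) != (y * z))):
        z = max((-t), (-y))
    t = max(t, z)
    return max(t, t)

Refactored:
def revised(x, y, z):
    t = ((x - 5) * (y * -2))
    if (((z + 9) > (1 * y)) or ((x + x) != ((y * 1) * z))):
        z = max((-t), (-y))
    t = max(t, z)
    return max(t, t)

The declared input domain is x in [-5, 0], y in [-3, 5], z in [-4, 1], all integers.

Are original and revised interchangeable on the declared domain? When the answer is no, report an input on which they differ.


x=-1, y=-2, z=1 yields 1 from original but 24 from revised.
verdict: not equivalent; witness: x=-1, y=-2, z=1


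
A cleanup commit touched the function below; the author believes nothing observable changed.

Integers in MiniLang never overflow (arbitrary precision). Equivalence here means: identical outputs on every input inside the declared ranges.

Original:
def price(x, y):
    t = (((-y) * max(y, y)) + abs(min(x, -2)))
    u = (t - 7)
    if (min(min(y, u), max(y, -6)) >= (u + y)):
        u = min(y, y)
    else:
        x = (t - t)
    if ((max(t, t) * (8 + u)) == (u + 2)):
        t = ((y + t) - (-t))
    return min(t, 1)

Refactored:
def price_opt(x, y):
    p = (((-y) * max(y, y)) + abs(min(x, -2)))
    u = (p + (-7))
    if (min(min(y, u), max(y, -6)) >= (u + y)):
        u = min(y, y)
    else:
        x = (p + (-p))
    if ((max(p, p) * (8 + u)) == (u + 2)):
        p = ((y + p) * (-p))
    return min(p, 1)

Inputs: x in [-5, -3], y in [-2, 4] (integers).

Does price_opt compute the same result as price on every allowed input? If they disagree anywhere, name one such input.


At x=-4, y=-2: price gives -2, price_opt gives 0.
verdict: not equivalent; witness: x=-4, y=-2


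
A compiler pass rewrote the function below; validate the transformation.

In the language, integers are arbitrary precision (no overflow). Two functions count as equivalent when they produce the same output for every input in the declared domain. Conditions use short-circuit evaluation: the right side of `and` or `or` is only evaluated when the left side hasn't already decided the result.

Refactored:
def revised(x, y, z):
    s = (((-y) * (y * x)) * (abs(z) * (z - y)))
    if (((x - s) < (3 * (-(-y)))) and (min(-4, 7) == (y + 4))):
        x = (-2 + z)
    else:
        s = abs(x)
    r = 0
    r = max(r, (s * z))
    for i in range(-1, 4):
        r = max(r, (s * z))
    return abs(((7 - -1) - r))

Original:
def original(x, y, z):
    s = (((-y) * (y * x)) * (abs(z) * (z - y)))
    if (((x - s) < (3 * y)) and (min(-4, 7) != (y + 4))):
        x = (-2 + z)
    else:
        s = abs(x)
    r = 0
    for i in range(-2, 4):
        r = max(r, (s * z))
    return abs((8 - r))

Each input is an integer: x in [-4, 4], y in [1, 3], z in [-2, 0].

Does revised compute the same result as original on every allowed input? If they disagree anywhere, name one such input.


There is a counterexample at x=-2, y=1, z=-1: 4 on one side, 8 on the other.
original: s becomes -4; next (((x - s) < (3 * y)) and (min(-4, 7) != (y + 4))) evaluates to true; next x becomes -3; next r becomes 0; next at i=-2:; next r becomes 4; next at i=-1:; next r becomes 4; next at i=0:; next r becomes 4; next at i=1:; next r becomes 4; next at i=2:; next r becomes 4; next at i=3:; next r becomes 4; next final value 4
revised: s becomes -4; next (((x - s) < (3 * (-(-y)))) and (min(-4, 7) == (y + 4))) evaluates to false; next s becomes 2; next r becomes 0; next r becomes 0; next at i=-1:; next r becomes 0; next at i=0:; next r becomes 0; next at i=1:; next r becomes 0; next at i=2:; next r becomes 0; next at i=3:; next r becomes 0; next final value 8
verdict: not equivalent; witness: x=-2, y=1, z=-1


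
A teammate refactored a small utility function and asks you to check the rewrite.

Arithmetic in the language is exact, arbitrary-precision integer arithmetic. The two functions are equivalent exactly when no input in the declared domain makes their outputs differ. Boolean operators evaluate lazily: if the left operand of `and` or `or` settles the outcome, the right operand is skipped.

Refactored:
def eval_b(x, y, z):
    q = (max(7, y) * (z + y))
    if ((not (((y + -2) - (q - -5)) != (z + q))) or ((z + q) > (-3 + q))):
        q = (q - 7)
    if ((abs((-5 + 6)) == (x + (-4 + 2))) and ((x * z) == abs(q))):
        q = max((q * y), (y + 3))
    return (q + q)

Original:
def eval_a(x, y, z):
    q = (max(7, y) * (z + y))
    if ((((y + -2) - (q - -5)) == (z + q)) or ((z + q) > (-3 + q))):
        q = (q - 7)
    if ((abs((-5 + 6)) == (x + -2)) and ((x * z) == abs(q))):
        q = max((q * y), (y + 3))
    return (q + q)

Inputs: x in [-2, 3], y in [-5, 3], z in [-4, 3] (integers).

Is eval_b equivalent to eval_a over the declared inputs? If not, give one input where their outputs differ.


Equivalent — the differences include boolean connective usage differs, and constant usage differs, and comparison usage differs, and arithmetic usage differs, yet no declared input distinguishes the two.
As a probe, take x=0, y=-4, z=0: eval_a runs q=-28, then ((((y + -2) - (q - -5)) == (z + q)) or ((z + q) > (-3 + q))) is true, then q=-35, then ((abs((-5 + 6)) == (x + -2)) and ((x * z) == abs(q))) is false, then returns -70; eval_b runs q=-28, then ((not (((y + -2) - (q - -5)) != (z + q))) or ((z + q) > (-3 + q))) is true, then q=-35, then ((abs((-5 + 6)) == (x + (-4 + 2))) and ((x * z) == abs(q))) is false, then returns -70; both end at -70.
An exhaustive pass over the 432 declared inputs shows identical outputs.
verdict: equivalent


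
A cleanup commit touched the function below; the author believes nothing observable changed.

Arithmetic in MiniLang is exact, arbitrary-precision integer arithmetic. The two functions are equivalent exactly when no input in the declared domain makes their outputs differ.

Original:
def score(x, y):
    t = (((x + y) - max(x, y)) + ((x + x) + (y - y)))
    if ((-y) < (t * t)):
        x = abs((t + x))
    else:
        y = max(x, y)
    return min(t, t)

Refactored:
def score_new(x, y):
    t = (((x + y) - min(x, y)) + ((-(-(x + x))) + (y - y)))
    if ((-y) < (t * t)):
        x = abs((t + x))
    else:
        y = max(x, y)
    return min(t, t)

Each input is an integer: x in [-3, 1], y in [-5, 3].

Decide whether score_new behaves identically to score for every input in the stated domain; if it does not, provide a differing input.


Try x=-3, y=-5.
score: t becomes -11; next ((-y) < (t * t)) evaluates to true; next x becomes 14; next final value -11
score_new: t becomes -9; next ((-y) < (t * t)) evaluates to true; next x becomes 12; next final value -9
-11 against -9: the behavior changed.
verdict: not equivalent; witness: x=-3, y=-5


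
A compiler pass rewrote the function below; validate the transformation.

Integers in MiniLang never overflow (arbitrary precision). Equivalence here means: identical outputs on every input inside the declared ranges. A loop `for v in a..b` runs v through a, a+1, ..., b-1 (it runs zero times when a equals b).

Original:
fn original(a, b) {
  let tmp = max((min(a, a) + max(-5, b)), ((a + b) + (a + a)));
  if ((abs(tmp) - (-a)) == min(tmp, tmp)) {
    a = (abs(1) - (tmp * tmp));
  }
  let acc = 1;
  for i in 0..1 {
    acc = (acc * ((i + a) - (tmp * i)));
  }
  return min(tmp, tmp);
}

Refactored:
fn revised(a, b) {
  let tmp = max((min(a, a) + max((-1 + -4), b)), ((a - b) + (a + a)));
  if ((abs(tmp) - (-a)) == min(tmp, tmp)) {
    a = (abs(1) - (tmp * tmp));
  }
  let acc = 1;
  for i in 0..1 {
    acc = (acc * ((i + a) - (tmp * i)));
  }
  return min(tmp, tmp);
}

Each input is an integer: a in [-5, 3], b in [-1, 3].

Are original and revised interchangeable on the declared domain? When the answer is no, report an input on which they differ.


The rewrite breaks on a=0, b=-1, where the results are -1 and 1.
original: tmp := -1 | ((abs(tmp) - (-a)) == min(tmp, tmp)): false | acc := 1 | iter i=0: | acc := 0 | result -1
revised: tmp := 1 | ((abs(tmp) - (-a)) == min(tmp, tmp)): true | a := 0 | acc := 1 | iter i=0: | acc := 0 | result 1
verdict: not equivalent; witness: a=0, b=-1


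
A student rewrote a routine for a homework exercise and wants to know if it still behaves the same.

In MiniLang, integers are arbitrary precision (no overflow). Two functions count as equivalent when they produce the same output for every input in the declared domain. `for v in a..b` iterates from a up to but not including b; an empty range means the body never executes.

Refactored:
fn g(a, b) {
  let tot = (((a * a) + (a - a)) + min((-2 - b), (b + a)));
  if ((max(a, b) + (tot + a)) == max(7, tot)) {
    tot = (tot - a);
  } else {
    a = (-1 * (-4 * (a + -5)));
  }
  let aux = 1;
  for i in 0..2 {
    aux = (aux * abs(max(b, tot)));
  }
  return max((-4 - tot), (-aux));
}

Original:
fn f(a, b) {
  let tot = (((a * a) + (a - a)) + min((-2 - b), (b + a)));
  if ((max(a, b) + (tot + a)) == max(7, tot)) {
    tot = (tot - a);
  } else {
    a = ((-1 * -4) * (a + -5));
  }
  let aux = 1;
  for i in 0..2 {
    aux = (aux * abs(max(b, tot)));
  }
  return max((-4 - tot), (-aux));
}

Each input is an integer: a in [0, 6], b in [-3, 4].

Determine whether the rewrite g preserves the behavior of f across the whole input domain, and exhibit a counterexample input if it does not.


Behavior is preserved: although same computation, different form, the outputs never diverge.
Tracing a=0, b=1: f: tot=-3, then ((max(a, b) + (tot + a)) == max(7, tot)) is false, then a=-20, then aux=1, then (i=0), then aux=1, then (i=1), then aux=1, then returns -1 | g: tot=-3, then ((max(a, b) + (tot + a)) == max(7, tot)) is false, then a=-20, then aux=1, then (i=0), then aux=1, then (i=1), then aux=1, then returns -1 — matching result -1.
Checked all 56 inputs in the declared domain: the outputs agree on every one.
verdict: equivalent


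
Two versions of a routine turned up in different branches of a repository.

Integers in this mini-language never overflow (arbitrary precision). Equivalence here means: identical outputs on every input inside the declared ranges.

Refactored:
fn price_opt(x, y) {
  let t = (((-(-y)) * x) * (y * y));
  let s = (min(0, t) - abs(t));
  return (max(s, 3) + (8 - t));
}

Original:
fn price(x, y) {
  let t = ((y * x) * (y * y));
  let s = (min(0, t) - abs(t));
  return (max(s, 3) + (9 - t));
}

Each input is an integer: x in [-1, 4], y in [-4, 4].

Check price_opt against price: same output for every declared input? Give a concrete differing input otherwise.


There is a counterexample at x=-1, y=-4: -52 on one side, -53 on the other.
price: t = 64; s = -64; return -52
price_opt: t = 64; s = -64; return -53
verdict: not equivalent; witness: x=-1, y=-4


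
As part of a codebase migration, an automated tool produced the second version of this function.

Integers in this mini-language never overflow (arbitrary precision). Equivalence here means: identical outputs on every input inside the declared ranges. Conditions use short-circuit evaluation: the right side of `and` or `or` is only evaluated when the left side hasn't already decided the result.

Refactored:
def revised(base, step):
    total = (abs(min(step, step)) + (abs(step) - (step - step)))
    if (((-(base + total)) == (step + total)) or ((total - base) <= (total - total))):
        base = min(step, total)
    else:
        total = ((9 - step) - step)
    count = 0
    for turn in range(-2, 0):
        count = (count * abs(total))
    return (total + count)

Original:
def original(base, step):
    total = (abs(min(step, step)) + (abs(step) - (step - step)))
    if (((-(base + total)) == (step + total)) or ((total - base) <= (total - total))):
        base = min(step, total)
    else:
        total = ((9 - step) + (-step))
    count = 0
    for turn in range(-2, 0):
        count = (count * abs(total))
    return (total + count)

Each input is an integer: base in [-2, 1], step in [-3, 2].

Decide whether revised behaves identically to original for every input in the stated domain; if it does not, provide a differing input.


The two versions differ — the changes include arithmetic usage differs.
As a probe, take base=-1, step=-2: original runs total=4, then (((-(base + total)) == (step + total)) or ((total - base) <= (total - total))) is false, then total=13, then count=0, then (turn=-2), then count=0, then (turn=-1), then count=0, then returns 13; revised runs total=4, then (((-(base + total)) == (step + total)) or ((total - base) <= (total - total))) is false, then total=13, then count=0, then (turn=-2), then count=0, then (turn=-1), then count=0, then returns 13; both end at 13.
An exhaustive pass over the 24 declared inputs shows identical outputs.
verdict: equivalent


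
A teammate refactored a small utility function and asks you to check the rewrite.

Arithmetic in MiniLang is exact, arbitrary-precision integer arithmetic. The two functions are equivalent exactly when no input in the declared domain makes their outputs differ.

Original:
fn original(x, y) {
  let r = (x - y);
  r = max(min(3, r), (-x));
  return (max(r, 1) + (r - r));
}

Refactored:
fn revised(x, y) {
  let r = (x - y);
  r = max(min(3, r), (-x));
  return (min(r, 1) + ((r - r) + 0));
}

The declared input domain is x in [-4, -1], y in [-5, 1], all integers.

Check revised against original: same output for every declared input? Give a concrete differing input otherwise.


The rewrite breaks on x=-4, y=-5, where the results are 4 and 1.
original: r := 1 | r := 4 | result 4
revised: r := 1 | r := 4 | result 1
verdict: not equivalent; witness: x=-4, y=-5


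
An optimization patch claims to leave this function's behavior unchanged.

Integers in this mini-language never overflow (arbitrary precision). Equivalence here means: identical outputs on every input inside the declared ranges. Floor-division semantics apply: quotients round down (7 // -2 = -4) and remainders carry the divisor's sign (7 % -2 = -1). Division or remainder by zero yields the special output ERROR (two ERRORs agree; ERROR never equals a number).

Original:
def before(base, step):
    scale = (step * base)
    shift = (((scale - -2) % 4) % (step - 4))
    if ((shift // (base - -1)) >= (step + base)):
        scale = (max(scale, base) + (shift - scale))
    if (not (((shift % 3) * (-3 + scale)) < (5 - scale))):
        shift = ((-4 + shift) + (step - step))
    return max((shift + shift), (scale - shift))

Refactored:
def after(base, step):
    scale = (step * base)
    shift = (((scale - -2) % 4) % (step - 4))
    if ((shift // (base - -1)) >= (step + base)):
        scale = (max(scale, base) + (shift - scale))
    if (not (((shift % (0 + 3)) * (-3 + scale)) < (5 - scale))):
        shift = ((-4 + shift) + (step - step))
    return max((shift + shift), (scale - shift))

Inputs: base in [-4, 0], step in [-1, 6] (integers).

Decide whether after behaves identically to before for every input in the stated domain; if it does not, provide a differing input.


The two versions differ — the changes include arithmetic usage differs; also constant usage differs.
One worked example (base=-2, step=4) — before: scale=-8, then a zero divisor aborts: ERROR; after: scale=-8, then a zero divisor aborts: ERROR; agreement on ERROR.
Sweeping the whole domain (40 inputs) finds no disagreement.
verdict: equivalent


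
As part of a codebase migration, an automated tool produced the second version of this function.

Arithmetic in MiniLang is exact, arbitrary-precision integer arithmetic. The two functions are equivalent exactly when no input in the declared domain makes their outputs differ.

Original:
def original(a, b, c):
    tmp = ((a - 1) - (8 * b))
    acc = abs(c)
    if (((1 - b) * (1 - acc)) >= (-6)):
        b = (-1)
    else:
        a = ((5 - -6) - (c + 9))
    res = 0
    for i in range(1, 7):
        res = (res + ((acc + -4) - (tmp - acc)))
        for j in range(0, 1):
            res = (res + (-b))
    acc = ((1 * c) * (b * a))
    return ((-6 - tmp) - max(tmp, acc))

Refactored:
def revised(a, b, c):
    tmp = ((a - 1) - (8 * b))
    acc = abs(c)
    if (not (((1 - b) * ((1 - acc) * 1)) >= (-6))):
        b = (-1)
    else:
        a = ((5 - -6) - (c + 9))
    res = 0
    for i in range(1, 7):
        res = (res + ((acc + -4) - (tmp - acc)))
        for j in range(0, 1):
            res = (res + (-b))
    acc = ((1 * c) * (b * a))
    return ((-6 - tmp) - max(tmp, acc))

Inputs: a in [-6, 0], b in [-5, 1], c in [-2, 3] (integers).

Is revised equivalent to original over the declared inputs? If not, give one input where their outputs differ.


Try a=-6, b=-5, c=-2.
original: tmp becomes 33; next acc becomes 2; next (((1 - b) * (1 - acc)) >= (-6)) evaluates to true; next b becomes -1; next res becomes 0; next at i=1:; next res becomes -33; next at j=0:; next res becomes -32; next at i=2:; next res becomes -65; next at j=0:; next res becomes -64; next at i=3:; next res becomes -97; next at j=0:; next res becomes -96; next at i=4:; next res becomes -129; next at j=0:; next res becomes -128; next at i=5:; next res becomes -161; next at j=0:; next res becomes -160; next at i=6:; next res becomes -193; next at j=0:; next res becomes -192; next acc becomes -12; next final value -72
revised: tmp becomes 33; next acc becomes 2; next (not (((1 - b) * ((1 - acc) * 1)) >= (-6))) evaluates to false; next a becomes 4; next res becomes 0; next at i=1:; next res becomes -33; next at j=0:; next res becomes -28; next at i=2:; next res becomes -61; next at j=0:; next res becomes -56; next at i=3:; next res becomes -89; next at j=0:; next res becomes -84; next at i=4:; next res becomes -117; next at j=0:; next res becomes -112; next at i=5:; next res becomes -145; next at j=0:; next res becomes -140; next at i=6:; next res becomes -173; next at j=0:; next res becomes -168; next acc becomes 40; next final value -79
-72 vs -79 — the two versions disagree here.
verdict: not equivalent; witness: a=-6, b=-5, c=-2


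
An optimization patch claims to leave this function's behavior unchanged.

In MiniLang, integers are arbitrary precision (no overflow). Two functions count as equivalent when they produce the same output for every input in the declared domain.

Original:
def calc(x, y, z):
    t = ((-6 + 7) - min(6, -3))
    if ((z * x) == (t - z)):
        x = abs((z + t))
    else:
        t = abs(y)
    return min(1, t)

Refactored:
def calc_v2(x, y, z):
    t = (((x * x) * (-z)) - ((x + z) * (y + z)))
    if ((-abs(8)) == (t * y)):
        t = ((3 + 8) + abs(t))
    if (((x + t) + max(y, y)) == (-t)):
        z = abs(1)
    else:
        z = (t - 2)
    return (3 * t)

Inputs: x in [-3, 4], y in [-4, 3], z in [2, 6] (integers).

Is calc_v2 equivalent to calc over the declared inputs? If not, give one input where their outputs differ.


Input x=-3, y=-4, z=2: 1 from calc versus -60 from calc_v2.
verdict: not equivalent; witness: x=-3, y=-4, z=2


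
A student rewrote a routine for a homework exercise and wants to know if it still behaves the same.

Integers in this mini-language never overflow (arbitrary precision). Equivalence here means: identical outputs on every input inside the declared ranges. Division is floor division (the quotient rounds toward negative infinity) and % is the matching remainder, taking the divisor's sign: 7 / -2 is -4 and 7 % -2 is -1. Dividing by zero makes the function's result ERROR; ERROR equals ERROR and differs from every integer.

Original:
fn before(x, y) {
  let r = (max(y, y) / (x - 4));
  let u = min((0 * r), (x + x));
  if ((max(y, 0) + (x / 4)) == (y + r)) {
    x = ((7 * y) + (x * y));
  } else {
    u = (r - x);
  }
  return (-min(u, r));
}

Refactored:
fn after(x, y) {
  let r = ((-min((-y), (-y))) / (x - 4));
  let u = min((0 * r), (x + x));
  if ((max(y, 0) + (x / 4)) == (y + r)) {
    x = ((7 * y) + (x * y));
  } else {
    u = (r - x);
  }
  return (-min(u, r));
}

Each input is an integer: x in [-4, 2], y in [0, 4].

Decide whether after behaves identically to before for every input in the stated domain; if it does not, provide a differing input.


The two are interchangeable: min/max/abs usage differs, and every declared input agrees.
Spot check at x=-1, y=2 — before: r := -1 | u := -2 | ((max(y, 0) + (x / 4)) == (y + r)): true | x := 12 | result 2. after: r := -1 | u := -2 | ((max(y, 0) + (x / 4)) == (y + r)): true | x := 12 | result 2. Both give 2.
Sweeping the whole domain (35 inputs) finds no disagreement.
verdict: equivalent


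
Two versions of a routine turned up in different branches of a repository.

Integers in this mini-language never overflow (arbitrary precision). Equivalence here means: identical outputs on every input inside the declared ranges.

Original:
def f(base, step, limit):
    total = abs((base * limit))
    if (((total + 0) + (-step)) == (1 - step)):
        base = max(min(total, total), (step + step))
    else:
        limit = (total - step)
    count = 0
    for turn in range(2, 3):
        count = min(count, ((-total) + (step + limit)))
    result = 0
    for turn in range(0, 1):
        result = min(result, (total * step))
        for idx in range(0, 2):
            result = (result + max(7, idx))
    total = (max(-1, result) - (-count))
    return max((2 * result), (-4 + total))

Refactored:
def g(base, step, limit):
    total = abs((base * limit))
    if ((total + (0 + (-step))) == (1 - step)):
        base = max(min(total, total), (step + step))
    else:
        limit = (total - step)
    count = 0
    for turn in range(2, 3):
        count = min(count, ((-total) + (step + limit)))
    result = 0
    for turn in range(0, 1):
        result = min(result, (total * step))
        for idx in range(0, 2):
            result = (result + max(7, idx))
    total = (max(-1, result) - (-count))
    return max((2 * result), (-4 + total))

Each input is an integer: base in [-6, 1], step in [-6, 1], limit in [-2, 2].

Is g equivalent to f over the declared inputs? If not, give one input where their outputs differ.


Side by side, the visible changes include: same computation, different form.
Tracing base=1, step=0, limit=-1: f: total=1, then (((total + 0) + (-step)) == (1 - step)) is true, then base=1, then count=0, then (turn=2), then count=-2, then result=0, then (turn=0), then result=0, then (idx=0), then result=7, then (idx=1), then result=14, then total=12, then returns 28 | g: total=1, then ((total + (0 + (-step))) == (1 - step)) is true, then base=1, then count=0, then (turn=2), then count=-2, then result=0, then (turn=0), then result=0, then (idx=0), then result=7, then (idx=1), then result=14, then total=12, then returns 28 — matching result 28.
Sweeping the whole domain (320 inputs) finds no disagreement.
verdict: equivalent


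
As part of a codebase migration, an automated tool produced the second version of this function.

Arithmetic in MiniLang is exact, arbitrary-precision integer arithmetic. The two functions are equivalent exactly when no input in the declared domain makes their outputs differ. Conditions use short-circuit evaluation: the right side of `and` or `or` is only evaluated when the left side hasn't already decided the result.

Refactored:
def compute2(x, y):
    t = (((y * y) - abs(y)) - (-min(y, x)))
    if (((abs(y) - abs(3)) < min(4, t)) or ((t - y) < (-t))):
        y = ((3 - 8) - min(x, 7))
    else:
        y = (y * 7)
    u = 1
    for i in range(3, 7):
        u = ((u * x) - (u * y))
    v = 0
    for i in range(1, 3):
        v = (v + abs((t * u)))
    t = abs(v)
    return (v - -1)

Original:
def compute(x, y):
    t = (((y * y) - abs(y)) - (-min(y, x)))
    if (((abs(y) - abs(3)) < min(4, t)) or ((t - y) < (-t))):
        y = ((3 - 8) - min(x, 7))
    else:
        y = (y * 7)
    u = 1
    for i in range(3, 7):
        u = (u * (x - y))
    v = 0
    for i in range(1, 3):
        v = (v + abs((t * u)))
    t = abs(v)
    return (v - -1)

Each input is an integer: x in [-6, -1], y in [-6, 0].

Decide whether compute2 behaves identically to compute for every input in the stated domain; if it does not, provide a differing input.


The two are interchangeable: arithmetic usage differs, and every declared input agrees.
Tracing x=-1, y=-3: compute: t=3, then (((abs(y) - abs(3)) < min(4, t)) or ((t - y) < (-t))) is true, then y=-4, then u=1, then (i=3), then u=3, then (i=4), then u=9, then (i=5), then u=27, then (i=6), then u=81, then v=0, then (i=1), then v=243, then (i=2), then v=486, then t=486, then returns 487 | compute2: t=3, then (((abs(y) - abs(3)) < min(4, t)) or ((t - y) < (-t))) is true, then y=-4, then u=1, then (i=3), then u=3, then (i=4), then u=9, then (i=5), then u=27, then (i=6), then u=81, then v=0, then (i=1), then v=243, then (i=2), then v=486, then t=486, then returns 487 — matching result 487.
Checked all 42 inputs in the declared domain: the outputs agree on every one.
verdict: equivalent


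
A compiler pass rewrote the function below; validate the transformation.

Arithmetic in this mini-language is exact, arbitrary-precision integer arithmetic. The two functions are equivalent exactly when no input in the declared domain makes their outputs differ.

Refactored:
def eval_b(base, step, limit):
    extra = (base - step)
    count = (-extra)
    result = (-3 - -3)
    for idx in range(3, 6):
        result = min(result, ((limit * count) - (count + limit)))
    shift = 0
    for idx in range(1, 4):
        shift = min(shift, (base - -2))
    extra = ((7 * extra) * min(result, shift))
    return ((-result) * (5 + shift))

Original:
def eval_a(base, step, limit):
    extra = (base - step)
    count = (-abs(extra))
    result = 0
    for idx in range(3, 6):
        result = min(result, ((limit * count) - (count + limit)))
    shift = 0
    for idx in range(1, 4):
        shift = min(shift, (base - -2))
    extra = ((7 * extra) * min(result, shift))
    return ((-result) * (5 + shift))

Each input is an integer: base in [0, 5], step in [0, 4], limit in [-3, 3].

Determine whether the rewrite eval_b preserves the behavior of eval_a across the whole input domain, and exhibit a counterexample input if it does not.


The rewrite breaks on base=0, step=1, limit=-3, where the results are 0 and 5.
eval_a: extra := -1 | count := -1 | result := 0 | iter idx=3: | result := 0 | iter idx=4: | result := 0 | iter idx=5: | result := 0 | shift := 0 | iter idx=1: | shift := 0 | iter idx=2: | shift := 0 | iter idx=3: | shift := 0 | extra := 0 | result 0
eval_b: extra := -1 | count := 1 | result := 0 | iter idx=3: | result := -1 | iter idx=4: | result := -1 | iter idx=5: | result := -1 | shift := 0 | iter idx=1: | shift := 0 | iter idx=2: | shift := 0 | iter idx=3: | shift := 0 | extra := 7 | result 5
verdict: not equivalent; witness: base=0, step=1, limit=-3


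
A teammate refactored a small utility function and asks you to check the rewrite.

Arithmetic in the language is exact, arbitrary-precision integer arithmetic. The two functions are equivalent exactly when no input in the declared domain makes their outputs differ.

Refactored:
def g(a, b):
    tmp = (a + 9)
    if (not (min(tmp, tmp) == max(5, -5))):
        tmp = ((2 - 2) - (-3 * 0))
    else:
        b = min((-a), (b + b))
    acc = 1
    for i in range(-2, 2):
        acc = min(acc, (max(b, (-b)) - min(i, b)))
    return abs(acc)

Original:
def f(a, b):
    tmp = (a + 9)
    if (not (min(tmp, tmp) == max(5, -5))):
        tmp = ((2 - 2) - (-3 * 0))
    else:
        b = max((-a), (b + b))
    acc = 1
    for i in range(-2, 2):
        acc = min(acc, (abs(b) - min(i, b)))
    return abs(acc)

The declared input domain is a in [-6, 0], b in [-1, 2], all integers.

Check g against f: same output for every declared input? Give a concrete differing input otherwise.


Not equivalent: a=-4, b=0 separates them (1 vs 0).
f: tmp := 5 | (not (min(tmp, tmp) == max(5, -5))): false | b := 4 | acc := 1 | iter i=-2: | acc := 1 | iter i=-1: | acc := 1 | iter i=0: | acc := 1 | iter i=1: | acc := 1 | result 1
g: tmp := 5 | (not (min(tmp, tmp) == max(5, -5))): false | b := 0 | acc := 1 | iter i=-2: | acc := 1 | iter i=-1: | acc := 1 | iter i=0: | acc := 0 | iter i=1: | acc := 0 | result 0
verdict: not equivalent; witness: a=-4, b=0


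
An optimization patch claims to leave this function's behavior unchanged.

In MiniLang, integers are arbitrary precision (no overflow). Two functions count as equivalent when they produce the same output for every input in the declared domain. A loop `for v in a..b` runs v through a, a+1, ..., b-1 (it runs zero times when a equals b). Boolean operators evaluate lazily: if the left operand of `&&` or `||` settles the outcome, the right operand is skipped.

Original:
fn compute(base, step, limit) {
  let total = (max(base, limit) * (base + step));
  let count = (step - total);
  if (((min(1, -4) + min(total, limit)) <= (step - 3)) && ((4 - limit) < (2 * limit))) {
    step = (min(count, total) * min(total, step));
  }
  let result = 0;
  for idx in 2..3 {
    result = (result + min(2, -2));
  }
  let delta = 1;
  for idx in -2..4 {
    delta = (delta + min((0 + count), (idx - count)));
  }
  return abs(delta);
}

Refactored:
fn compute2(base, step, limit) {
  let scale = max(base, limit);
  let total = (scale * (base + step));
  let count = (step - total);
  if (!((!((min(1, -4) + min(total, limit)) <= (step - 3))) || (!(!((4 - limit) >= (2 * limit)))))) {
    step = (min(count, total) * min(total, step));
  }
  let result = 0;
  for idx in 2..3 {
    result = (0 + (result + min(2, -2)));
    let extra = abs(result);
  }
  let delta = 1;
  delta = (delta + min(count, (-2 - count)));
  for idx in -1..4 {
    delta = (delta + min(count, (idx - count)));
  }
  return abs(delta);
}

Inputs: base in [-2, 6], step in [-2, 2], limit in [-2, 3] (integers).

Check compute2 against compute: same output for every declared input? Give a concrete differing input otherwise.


Changes here: loop structure differs, local variable names differ, statement counts differ, arithmetic usage differs, min/max/abs usage differs, constant usage differs, boolean connective usage differs, comparison usage differs; the full 270-point sweep finds no disagreement.
verdict: equivalent


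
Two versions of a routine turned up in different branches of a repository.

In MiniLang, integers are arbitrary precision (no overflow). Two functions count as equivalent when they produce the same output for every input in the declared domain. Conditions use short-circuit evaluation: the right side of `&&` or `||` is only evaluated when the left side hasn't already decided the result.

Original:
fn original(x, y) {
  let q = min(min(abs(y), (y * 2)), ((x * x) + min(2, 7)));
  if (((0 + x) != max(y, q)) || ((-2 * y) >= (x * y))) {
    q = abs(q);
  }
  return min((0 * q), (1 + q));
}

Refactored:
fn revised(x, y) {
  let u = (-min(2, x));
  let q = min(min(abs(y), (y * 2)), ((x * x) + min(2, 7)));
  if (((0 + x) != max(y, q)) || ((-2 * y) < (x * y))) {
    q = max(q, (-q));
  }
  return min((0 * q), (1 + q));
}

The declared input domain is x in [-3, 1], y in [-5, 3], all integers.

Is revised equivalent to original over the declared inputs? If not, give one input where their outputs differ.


Run the pair on x=-3, y=-3.
original: q = -6; (((0 + x) != max(y, q)) || ((-2 * y) >= (x * y))) -> false; return -5
revised: u = 3; q = -6; (((0 + x) != max(y, q)) || ((-2 * y) < (x * y))) -> true; q = 6; return 0
-5 vs 0 — the two versions disagree here.
verdict: not equivalent; witness: x=-3, y=-3


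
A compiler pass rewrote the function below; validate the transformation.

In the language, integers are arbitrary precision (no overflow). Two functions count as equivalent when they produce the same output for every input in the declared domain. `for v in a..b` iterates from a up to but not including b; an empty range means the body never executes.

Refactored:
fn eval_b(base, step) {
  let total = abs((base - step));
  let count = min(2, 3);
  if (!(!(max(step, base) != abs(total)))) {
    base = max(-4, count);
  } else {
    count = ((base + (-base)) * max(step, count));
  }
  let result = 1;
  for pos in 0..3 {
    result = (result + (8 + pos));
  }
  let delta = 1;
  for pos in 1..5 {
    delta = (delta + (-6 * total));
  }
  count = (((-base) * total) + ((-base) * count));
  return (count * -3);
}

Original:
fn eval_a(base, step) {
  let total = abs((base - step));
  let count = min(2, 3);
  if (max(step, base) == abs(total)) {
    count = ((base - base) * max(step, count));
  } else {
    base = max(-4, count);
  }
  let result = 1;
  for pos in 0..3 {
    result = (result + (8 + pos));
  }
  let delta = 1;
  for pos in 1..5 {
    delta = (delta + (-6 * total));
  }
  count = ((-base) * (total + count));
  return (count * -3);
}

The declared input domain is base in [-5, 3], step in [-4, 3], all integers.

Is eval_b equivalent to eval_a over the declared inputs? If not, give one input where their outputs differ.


Although arithmetic usage differs; and comparison usage differs; and boolean connective usage differs, 72/72 inputs agree.
verdict: equivalent


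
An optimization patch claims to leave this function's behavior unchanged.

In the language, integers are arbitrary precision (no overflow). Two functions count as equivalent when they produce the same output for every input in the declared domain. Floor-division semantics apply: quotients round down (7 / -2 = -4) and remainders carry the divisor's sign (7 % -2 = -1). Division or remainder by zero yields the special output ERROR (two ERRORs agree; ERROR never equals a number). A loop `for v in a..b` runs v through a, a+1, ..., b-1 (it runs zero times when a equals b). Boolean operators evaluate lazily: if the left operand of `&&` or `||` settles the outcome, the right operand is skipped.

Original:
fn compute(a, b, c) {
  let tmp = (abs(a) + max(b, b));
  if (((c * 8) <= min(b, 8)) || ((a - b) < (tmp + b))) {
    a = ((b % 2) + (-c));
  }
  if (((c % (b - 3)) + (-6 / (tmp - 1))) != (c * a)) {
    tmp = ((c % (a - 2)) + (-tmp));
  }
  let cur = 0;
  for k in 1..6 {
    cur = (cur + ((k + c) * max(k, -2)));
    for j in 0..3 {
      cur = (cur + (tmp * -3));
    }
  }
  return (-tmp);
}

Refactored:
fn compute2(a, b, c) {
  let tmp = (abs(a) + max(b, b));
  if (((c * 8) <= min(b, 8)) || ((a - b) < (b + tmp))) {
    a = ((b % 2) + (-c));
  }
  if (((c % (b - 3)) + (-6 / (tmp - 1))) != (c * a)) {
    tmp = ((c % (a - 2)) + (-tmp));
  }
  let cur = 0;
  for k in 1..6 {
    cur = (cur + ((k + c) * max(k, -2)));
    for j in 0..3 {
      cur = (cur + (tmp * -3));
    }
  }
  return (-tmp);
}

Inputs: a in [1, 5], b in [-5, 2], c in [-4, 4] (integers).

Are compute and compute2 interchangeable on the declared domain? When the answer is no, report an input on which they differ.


Changes here: same computation, different form; the full 360-point sweep finds no disagreement.
verdict: equivalent


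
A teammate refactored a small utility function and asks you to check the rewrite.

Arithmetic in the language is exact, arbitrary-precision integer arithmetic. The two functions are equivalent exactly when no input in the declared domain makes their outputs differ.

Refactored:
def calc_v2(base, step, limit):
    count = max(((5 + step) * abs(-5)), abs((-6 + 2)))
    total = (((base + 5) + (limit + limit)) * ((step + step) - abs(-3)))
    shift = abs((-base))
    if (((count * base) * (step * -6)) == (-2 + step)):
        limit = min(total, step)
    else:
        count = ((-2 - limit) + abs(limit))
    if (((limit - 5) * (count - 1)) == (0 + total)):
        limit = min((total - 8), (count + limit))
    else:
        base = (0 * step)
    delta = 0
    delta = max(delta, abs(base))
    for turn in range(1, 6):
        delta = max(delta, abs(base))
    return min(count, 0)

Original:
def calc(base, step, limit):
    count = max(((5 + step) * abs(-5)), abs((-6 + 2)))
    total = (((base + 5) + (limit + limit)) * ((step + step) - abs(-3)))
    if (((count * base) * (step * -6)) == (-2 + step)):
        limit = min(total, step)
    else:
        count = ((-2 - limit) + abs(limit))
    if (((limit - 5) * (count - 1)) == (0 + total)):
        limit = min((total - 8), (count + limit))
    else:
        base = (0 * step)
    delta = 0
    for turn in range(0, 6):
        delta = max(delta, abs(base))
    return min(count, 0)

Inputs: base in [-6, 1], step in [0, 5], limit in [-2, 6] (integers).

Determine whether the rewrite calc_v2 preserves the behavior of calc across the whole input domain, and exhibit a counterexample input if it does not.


Comparing the listings, the differences include: min/max/abs usage differs, local variable names differ, statement counts differ, loop structure differs.
One worked example (base=-5, step=2, limit=0) — calc: count := 35 | total := 0 | (((count * base) * (step * -6)) == (-2 + step)): false | count := -2 | (((limit - 5) * (count - 1)) == (0 + total)): false | base := 0 | delta := 0 | iter turn=0: | delta := 0 | iter turn=1: | delta := 0 | iter turn=2: | delta := 0 | iter turn=3: | delta := 0 | iter turn=4: | delta := 0 | iter turn=5: | delta := 0 | result -2; calc_v2: count := 35 | total := 0 | shift := 5 | (((count * base) * (step * -6)) == (-2 + step)): false | count := -2 | (((limit - 5) * (count - 1)) == (0 + total)): false | base := 0 | delta := 0 | delta := 0 | iter turn=1: | delta := 0 | iter turn=2: | delta := 0 | iter turn=3: | delta := 0 | iter turn=4: | delta := 0 | iter turn=5: | delta := 0 | result -2; agreement on -2.
Every one of the 432 inputs gives matching results.
verdict: equivalent


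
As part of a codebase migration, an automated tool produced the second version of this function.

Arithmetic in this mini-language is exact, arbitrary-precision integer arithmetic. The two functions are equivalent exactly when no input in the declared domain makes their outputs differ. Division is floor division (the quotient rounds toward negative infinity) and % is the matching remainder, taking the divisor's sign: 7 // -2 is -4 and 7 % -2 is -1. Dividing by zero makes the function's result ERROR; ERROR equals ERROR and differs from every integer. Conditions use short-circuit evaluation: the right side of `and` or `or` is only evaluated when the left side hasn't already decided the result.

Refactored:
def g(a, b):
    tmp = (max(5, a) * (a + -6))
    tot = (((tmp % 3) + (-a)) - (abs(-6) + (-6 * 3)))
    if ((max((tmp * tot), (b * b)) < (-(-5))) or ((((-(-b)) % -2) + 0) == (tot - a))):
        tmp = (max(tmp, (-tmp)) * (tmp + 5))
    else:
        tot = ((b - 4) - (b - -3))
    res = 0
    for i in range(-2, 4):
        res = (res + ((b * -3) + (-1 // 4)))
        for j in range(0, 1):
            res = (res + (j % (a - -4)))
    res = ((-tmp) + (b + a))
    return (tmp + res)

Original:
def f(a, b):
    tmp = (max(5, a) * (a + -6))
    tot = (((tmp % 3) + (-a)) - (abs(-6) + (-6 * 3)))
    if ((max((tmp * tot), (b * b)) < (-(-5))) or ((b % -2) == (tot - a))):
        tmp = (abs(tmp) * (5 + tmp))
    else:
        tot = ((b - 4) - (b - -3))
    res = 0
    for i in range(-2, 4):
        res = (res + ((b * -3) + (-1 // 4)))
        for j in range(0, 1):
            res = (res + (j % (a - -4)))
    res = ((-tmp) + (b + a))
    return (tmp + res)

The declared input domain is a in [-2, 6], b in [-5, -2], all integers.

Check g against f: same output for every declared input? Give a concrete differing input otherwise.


Behavior is preserved: although arithmetic usage differs; also min/max/abs usage differs; also constant usage differs, the outputs never diverge.
As a probe, take a=0, b=-4: f runs tmp = -30; tot = 12; ((max((tmp * tot), (b * b)) < (-(-5))) or ((b % -2) == (tot - a))) -> false; tot = -7; res = 0; [i=-2]; res = 11; [j=0]; res = 11; [i=-1]; res = 22; [j=0]; res = 22; [i=0]; res = 33; [j=0]; res = 33; [i=1]; res = 44; [j=0]; res = 44; [i=2]; res = 55; [j=0]; res = 55; [i=3]; res = 66; [j=0]; res = 66; res = 26; return -4; g runs tmp = -30; tot = 12; ((max((tmp * tot), (b * b)) < (-(-5))) or ((((-(-b)) % -2) + 0) == (tot - a))) -> false; tot = -7; res = 0; [i=-2]; res = 11; [j=0]; res = 11; [i=-1]; res = 22; [j=0]; res = 22; [i=0]; res = 33; [j=0]; res = 33; [i=1]; res = 44; [j=0]; res = 44; [i=2]; res = 55; [j=0]; res = 55; [i=3]; res = 66; [j=0]; res = 66; res = 26; return -4; both end at -4.
Sweeping the whole domain (36 inputs) finds no disagreement.
verdict: equivalent
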